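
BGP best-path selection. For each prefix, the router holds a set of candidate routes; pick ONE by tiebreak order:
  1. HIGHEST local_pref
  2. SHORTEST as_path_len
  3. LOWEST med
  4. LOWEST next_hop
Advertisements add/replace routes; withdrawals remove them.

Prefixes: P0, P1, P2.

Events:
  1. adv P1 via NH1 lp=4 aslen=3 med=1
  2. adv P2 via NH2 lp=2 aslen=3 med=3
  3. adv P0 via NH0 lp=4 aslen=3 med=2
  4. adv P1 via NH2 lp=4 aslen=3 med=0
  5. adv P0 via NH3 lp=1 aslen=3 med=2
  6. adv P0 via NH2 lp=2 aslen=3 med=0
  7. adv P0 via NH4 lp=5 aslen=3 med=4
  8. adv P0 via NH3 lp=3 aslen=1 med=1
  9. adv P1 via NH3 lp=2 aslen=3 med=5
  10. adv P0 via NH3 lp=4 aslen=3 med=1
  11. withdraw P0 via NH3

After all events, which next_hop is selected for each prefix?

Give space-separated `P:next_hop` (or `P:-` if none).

Op 1: best P0=- P1=NH1 P2=-
Op 2: best P0=- P1=NH1 P2=NH2
Op 3: best P0=NH0 P1=NH1 P2=NH2
Op 4: best P0=NH0 P1=NH2 P2=NH2
Op 5: best P0=NH0 P1=NH2 P2=NH2
Op 6: best P0=NH0 P1=NH2 P2=NH2
Op 7: best P0=NH4 P1=NH2 P2=NH2
Op 8: best P0=NH4 P1=NH2 P2=NH2
Op 9: best P0=NH4 P1=NH2 P2=NH2
Op 10: best P0=NH4 P1=NH2 P2=NH2
Op 11: best P0=NH4 P1=NH2 P2=NH2

Answer: P0:NH4 P1:NH2 P2:NH2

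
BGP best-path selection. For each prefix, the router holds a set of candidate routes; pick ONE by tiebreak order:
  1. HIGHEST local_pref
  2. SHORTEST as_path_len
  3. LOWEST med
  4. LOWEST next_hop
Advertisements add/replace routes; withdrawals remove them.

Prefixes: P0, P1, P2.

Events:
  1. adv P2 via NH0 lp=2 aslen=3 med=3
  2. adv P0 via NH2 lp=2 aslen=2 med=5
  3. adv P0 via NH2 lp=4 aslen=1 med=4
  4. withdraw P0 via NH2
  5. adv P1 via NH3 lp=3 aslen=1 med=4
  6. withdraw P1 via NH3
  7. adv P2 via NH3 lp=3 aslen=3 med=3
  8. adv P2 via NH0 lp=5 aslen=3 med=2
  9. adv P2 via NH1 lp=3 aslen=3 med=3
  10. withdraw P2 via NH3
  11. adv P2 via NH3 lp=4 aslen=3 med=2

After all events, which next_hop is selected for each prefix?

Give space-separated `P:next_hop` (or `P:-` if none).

Answer: P0:- P1:- P2:NH0

Derivation:
Op 1: best P0=- P1=- P2=NH0
Op 2: best P0=NH2 P1=- P2=NH0
Op 3: best P0=NH2 P1=- P2=NH0
Op 4: best P0=- P1=- P2=NH0
Op 5: best P0=- P1=NH3 P2=NH0
Op 6: best P0=- P1=- P2=NH0
Op 7: best P0=- P1=- P2=NH3
Op 8: best P0=- P1=- P2=NH0
Op 9: best P0=- P1=- P2=NH0
Op 10: best P0=- P1=- P2=NH0
Op 11: best P0=- P1=- P2=NH0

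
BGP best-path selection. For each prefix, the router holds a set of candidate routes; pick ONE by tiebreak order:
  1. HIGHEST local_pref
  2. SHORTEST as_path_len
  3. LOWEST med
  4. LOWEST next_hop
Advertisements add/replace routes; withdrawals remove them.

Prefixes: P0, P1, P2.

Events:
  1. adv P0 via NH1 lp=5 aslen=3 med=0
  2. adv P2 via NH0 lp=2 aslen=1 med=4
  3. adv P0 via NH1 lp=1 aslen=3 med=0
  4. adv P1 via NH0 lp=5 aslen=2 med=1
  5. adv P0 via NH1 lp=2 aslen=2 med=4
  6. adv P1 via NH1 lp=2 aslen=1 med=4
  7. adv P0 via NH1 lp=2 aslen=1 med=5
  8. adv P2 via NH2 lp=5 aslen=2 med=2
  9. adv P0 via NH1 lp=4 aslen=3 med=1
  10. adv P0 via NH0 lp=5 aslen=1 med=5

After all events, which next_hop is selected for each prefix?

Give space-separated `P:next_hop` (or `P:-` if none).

Op 1: best P0=NH1 P1=- P2=-
Op 2: best P0=NH1 P1=- P2=NH0
Op 3: best P0=NH1 P1=- P2=NH0
Op 4: best P0=NH1 P1=NH0 P2=NH0
Op 5: best P0=NH1 P1=NH0 P2=NH0
Op 6: best P0=NH1 P1=NH0 P2=NH0
Op 7: best P0=NH1 P1=NH0 P2=NH0
Op 8: best P0=NH1 P1=NH0 P2=NH2
Op 9: best P0=NH1 P1=NH0 P2=NH2
Op 10: best P0=NH0 P1=NH0 P2=NH2

Answer: P0:NH0 P1:NH0 P2:NH2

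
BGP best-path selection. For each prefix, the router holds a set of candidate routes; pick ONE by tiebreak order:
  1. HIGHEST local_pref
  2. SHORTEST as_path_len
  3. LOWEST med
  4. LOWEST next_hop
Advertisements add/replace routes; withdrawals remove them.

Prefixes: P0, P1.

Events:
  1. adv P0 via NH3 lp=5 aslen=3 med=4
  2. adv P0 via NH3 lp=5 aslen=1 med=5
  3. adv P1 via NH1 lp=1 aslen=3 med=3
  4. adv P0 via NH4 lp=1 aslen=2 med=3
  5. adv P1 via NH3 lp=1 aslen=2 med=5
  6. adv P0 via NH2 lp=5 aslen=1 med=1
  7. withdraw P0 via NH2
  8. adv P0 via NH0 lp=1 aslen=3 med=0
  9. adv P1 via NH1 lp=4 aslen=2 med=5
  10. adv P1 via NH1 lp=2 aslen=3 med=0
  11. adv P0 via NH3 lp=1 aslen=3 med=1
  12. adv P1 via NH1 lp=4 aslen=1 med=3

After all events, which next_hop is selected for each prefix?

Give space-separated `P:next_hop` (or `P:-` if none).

Answer: P0:NH4 P1:NH1

Derivation:
Op 1: best P0=NH3 P1=-
Op 2: best P0=NH3 P1=-
Op 3: best P0=NH3 P1=NH1
Op 4: best P0=NH3 P1=NH1
Op 5: best P0=NH3 P1=NH3
Op 6: best P0=NH2 P1=NH3
Op 7: best P0=NH3 P1=NH3
Op 8: best P0=NH3 P1=NH3
Op 9: best P0=NH3 P1=NH1
Op 10: best P0=NH3 P1=NH1
Op 11: best P0=NH4 P1=NH1
Op 12: best P0=NH4 P1=NH1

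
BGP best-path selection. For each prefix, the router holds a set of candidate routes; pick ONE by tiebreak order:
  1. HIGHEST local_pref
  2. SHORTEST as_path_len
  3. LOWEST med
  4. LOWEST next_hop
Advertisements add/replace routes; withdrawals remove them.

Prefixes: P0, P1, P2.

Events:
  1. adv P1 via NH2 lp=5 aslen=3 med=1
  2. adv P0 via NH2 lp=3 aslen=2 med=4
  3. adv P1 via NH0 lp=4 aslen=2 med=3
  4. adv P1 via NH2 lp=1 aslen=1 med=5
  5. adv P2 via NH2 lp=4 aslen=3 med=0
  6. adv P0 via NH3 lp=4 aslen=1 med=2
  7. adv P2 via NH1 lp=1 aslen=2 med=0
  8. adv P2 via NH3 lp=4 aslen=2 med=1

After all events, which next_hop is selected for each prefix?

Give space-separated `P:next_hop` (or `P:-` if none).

Op 1: best P0=- P1=NH2 P2=-
Op 2: best P0=NH2 P1=NH2 P2=-
Op 3: best P0=NH2 P1=NH2 P2=-
Op 4: best P0=NH2 P1=NH0 P2=-
Op 5: best P0=NH2 P1=NH0 P2=NH2
Op 6: best P0=NH3 P1=NH0 P2=NH2
Op 7: best P0=NH3 P1=NH0 P2=NH2
Op 8: best P0=NH3 P1=NH0 P2=NH3

Answer: P0:NH3 P1:NH0 P2:NH3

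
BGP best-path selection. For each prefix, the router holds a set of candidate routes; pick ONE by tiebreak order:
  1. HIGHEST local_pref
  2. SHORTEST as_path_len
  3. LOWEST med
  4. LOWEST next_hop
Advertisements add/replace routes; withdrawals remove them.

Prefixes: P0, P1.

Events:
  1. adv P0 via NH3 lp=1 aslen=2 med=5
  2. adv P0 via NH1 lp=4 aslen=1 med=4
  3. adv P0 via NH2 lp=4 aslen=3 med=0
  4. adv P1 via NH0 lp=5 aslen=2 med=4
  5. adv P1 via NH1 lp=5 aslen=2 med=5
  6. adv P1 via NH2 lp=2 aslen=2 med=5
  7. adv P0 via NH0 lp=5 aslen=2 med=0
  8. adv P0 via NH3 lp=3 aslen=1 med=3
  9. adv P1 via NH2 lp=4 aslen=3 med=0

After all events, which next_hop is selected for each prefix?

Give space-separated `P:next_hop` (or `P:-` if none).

Op 1: best P0=NH3 P1=-
Op 2: best P0=NH1 P1=-
Op 3: best P0=NH1 P1=-
Op 4: best P0=NH1 P1=NH0
Op 5: best P0=NH1 P1=NH0
Op 6: best P0=NH1 P1=NH0
Op 7: best P0=NH0 P1=NH0
Op 8: best P0=NH0 P1=NH0
Op 9: best P0=NH0 P1=NH0

Answer: P0:NH0 P1:NH0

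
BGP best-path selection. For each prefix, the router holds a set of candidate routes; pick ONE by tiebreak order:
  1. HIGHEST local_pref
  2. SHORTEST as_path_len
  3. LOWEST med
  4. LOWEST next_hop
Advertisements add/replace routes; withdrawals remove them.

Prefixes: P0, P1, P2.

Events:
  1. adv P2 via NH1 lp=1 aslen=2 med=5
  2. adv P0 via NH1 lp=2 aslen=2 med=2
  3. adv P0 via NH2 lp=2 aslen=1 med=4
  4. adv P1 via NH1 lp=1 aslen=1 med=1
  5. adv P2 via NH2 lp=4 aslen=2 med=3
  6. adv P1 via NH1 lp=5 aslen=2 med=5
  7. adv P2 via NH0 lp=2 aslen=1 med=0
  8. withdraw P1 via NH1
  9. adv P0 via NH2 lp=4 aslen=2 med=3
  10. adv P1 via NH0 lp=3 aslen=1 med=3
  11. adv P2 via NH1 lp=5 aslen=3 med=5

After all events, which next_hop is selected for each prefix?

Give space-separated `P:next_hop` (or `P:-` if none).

Answer: P0:NH2 P1:NH0 P2:NH1

Derivation:
Op 1: best P0=- P1=- P2=NH1
Op 2: best P0=NH1 P1=- P2=NH1
Op 3: best P0=NH2 P1=- P2=NH1
Op 4: best P0=NH2 P1=NH1 P2=NH1
Op 5: best P0=NH2 P1=NH1 P2=NH2
Op 6: best P0=NH2 P1=NH1 P2=NH2
Op 7: best P0=NH2 P1=NH1 P2=NH2
Op 8: best P0=NH2 P1=- P2=NH2
Op 9: best P0=NH2 P1=- P2=NH2
Op 10: best P0=NH2 P1=NH0 P2=NH2
Op 11: best P0=NH2 P1=NH0 P2=NH1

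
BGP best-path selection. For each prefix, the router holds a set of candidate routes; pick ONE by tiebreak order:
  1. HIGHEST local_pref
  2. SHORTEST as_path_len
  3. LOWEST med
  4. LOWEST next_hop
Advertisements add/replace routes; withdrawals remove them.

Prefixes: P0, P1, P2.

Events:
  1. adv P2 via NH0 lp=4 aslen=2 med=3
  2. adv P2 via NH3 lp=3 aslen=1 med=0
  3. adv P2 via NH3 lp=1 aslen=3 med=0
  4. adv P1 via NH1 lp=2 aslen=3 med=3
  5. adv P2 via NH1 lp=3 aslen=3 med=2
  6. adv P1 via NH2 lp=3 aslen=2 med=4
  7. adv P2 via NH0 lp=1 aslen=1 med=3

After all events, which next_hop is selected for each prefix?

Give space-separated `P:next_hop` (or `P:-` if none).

Op 1: best P0=- P1=- P2=NH0
Op 2: best P0=- P1=- P2=NH0
Op 3: best P0=- P1=- P2=NH0
Op 4: best P0=- P1=NH1 P2=NH0
Op 5: best P0=- P1=NH1 P2=NH0
Op 6: best P0=- P1=NH2 P2=NH0
Op 7: best P0=- P1=NH2 P2=NH1

Answer: P0:- P1:NH2 P2:NH1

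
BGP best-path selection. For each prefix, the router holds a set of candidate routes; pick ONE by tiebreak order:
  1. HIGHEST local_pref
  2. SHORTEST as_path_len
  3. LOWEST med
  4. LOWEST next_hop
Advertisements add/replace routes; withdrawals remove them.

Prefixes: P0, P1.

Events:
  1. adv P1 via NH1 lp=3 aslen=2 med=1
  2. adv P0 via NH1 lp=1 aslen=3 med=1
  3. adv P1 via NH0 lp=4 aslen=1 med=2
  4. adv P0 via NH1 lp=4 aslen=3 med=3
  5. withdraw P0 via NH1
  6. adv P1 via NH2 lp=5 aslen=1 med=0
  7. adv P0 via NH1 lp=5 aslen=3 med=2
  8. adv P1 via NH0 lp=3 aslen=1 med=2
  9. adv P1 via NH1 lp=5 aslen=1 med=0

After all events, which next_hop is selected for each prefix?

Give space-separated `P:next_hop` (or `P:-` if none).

Op 1: best P0=- P1=NH1
Op 2: best P0=NH1 P1=NH1
Op 3: best P0=NH1 P1=NH0
Op 4: best P0=NH1 P1=NH0
Op 5: best P0=- P1=NH0
Op 6: best P0=- P1=NH2
Op 7: best P0=NH1 P1=NH2
Op 8: best P0=NH1 P1=NH2
Op 9: best P0=NH1 P1=NH1

Answer: P0:NH1 P1:NH1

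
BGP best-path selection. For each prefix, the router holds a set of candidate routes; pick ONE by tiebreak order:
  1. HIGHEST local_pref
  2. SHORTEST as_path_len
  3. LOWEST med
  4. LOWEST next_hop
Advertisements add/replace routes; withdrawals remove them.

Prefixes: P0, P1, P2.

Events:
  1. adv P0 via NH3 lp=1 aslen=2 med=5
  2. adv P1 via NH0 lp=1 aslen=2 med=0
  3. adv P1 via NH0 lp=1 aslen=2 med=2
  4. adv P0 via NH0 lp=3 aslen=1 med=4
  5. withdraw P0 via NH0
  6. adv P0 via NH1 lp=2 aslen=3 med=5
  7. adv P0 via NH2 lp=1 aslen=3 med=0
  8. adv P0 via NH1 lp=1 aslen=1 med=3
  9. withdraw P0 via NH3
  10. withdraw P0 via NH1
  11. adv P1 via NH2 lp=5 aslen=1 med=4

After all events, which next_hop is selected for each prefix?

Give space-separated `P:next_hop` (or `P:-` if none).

Op 1: best P0=NH3 P1=- P2=-
Op 2: best P0=NH3 P1=NH0 P2=-
Op 3: best P0=NH3 P1=NH0 P2=-
Op 4: best P0=NH0 P1=NH0 P2=-
Op 5: best P0=NH3 P1=NH0 P2=-
Op 6: best P0=NH1 P1=NH0 P2=-
Op 7: best P0=NH1 P1=NH0 P2=-
Op 8: best P0=NH1 P1=NH0 P2=-
Op 9: best P0=NH1 P1=NH0 P2=-
Op 10: best P0=NH2 P1=NH0 P2=-
Op 11: best P0=NH2 P1=NH2 P2=-

Answer: P0:NH2 P1:NH2 P2:-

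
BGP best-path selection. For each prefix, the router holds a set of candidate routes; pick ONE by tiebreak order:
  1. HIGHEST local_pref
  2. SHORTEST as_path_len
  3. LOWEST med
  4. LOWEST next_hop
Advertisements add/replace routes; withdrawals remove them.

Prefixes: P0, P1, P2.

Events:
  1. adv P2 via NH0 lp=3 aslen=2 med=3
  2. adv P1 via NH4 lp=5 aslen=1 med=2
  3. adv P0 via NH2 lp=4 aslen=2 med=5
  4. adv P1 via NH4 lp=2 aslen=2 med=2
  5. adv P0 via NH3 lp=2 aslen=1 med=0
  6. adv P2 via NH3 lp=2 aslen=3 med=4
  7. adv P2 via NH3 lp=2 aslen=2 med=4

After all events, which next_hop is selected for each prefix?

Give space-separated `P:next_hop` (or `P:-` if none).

Answer: P0:NH2 P1:NH4 P2:NH0

Derivation:
Op 1: best P0=- P1=- P2=NH0
Op 2: best P0=- P1=NH4 P2=NH0
Op 3: best P0=NH2 P1=NH4 P2=NH0
Op 4: best P0=NH2 P1=NH4 P2=NH0
Op 5: best P0=NH2 P1=NH4 P2=NH0
Op 6: best P0=NH2 P1=NH4 P2=NH0
Op 7: best P0=NH2 P1=NH4 P2=NH0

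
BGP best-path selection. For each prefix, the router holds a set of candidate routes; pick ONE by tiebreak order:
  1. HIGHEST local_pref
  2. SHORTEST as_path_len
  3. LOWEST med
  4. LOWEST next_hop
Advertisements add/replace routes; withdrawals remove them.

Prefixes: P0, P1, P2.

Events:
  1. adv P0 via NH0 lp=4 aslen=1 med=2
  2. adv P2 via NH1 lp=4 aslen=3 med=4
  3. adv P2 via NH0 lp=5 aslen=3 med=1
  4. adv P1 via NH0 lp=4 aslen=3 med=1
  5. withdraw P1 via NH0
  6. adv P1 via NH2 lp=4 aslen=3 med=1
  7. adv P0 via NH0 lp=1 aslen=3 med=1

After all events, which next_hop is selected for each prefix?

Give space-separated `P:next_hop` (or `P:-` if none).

Op 1: best P0=NH0 P1=- P2=-
Op 2: best P0=NH0 P1=- P2=NH1
Op 3: best P0=NH0 P1=- P2=NH0
Op 4: best P0=NH0 P1=NH0 P2=NH0
Op 5: best P0=NH0 P1=- P2=NH0
Op 6: best P0=NH0 P1=NH2 P2=NH0
Op 7: best P0=NH0 P1=NH2 P2=NH0

Answer: P0:NH0 P1:NH2 P2:NH0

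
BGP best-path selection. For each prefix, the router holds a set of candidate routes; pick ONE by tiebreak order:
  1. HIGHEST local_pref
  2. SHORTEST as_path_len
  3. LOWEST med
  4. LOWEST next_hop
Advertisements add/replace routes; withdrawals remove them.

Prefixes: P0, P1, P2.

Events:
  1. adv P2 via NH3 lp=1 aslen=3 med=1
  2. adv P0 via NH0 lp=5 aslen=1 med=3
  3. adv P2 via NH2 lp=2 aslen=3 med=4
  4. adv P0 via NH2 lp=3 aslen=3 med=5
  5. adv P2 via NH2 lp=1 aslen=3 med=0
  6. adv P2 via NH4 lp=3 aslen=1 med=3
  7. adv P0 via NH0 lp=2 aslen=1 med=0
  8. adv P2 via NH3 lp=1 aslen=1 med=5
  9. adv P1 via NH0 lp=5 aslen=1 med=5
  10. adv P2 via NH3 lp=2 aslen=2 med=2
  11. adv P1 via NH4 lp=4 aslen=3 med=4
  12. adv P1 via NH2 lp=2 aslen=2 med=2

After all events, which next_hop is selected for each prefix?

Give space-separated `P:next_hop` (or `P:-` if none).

Op 1: best P0=- P1=- P2=NH3
Op 2: best P0=NH0 P1=- P2=NH3
Op 3: best P0=NH0 P1=- P2=NH2
Op 4: best P0=NH0 P1=- P2=NH2
Op 5: best P0=NH0 P1=- P2=NH2
Op 6: best P0=NH0 P1=- P2=NH4
Op 7: best P0=NH2 P1=- P2=NH4
Op 8: best P0=NH2 P1=- P2=NH4
Op 9: best P0=NH2 P1=NH0 P2=NH4
Op 10: best P0=NH2 P1=NH0 P2=NH4
Op 11: best P0=NH2 P1=NH0 P2=NH4
Op 12: best P0=NH2 P1=NH0 P2=NH4

Answer: P0:NH2 P1:NH0 P2:NH4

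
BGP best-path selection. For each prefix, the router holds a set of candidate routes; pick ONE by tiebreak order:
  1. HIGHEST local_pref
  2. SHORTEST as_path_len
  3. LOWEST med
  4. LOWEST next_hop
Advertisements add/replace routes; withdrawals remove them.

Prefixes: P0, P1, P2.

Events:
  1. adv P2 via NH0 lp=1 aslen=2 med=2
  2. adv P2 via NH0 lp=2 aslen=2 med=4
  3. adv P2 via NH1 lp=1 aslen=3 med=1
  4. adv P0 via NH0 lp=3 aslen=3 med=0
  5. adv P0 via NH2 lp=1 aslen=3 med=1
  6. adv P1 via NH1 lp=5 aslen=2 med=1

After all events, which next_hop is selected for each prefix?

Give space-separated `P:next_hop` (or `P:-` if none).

Op 1: best P0=- P1=- P2=NH0
Op 2: best P0=- P1=- P2=NH0
Op 3: best P0=- P1=- P2=NH0
Op 4: best P0=NH0 P1=- P2=NH0
Op 5: best P0=NH0 P1=- P2=NH0
Op 6: best P0=NH0 P1=NH1 P2=NH0

Answer: P0:NH0 P1:NH1 P2:NH0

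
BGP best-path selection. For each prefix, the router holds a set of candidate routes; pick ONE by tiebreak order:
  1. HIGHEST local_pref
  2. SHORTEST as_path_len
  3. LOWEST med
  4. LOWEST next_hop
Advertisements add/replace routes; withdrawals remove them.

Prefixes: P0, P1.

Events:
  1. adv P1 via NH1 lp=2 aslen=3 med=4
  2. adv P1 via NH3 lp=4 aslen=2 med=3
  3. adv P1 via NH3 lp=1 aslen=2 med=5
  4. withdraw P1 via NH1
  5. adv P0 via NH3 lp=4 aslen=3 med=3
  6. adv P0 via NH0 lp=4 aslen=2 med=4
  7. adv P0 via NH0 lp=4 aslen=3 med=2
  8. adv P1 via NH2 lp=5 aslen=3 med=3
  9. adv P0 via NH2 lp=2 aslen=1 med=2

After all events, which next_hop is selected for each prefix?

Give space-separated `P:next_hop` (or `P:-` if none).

Op 1: best P0=- P1=NH1
Op 2: best P0=- P1=NH3
Op 3: best P0=- P1=NH1
Op 4: best P0=- P1=NH3
Op 5: best P0=NH3 P1=NH3
Op 6: best P0=NH0 P1=NH3
Op 7: best P0=NH0 P1=NH3
Op 8: best P0=NH0 P1=NH2
Op 9: best P0=NH0 P1=NH2

Answer: P0:NH0 P1:NH2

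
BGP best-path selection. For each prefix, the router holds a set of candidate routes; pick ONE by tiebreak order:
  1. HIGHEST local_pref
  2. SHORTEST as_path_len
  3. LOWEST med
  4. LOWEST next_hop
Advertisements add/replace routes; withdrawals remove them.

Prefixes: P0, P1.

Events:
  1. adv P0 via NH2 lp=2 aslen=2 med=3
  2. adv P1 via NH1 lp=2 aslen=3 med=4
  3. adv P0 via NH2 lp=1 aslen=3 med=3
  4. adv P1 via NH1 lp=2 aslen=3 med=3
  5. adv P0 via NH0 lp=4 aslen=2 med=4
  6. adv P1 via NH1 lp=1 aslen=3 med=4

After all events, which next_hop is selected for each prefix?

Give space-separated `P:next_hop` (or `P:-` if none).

Op 1: best P0=NH2 P1=-
Op 2: best P0=NH2 P1=NH1
Op 3: best P0=NH2 P1=NH1
Op 4: best P0=NH2 P1=NH1
Op 5: best P0=NH0 P1=NH1
Op 6: best P0=NH0 P1=NH1

Answer: P0:NH0 P1:NH1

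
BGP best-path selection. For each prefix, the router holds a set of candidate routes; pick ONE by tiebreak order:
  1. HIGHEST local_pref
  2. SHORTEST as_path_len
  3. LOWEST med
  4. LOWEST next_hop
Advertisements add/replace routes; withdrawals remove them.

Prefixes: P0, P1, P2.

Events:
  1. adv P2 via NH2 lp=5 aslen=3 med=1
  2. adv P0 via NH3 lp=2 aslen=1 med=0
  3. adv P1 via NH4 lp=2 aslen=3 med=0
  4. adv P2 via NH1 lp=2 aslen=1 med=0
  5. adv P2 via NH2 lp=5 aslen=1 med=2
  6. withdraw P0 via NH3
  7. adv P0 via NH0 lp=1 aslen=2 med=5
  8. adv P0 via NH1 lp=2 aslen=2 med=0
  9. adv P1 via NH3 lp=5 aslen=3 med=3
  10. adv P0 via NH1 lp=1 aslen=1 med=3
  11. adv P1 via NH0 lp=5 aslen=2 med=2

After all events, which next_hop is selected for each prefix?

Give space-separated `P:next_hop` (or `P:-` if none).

Op 1: best P0=- P1=- P2=NH2
Op 2: best P0=NH3 P1=- P2=NH2
Op 3: best P0=NH3 P1=NH4 P2=NH2
Op 4: best P0=NH3 P1=NH4 P2=NH2
Op 5: best P0=NH3 P1=NH4 P2=NH2
Op 6: best P0=- P1=NH4 P2=NH2
Op 7: best P0=NH0 P1=NH4 P2=NH2
Op 8: best P0=NH1 P1=NH4 P2=NH2
Op 9: best P0=NH1 P1=NH3 P2=NH2
Op 10: best P0=NH1 P1=NH3 P2=NH2
Op 11: best P0=NH1 P1=NH0 P2=NH2

Answer: P0:NH1 P1:NH0 P2:NH2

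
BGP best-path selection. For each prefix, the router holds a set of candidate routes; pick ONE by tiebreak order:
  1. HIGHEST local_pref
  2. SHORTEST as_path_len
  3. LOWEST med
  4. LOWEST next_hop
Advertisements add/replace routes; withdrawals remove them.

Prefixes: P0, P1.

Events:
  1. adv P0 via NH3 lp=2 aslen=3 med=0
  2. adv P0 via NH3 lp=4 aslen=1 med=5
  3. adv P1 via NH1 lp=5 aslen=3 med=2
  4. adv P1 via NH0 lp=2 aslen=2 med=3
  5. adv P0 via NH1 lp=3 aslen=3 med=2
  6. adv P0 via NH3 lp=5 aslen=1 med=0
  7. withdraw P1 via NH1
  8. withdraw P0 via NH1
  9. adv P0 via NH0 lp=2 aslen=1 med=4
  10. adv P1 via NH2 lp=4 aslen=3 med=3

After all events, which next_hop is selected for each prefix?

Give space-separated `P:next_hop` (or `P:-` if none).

Op 1: best P0=NH3 P1=-
Op 2: best P0=NH3 P1=-
Op 3: best P0=NH3 P1=NH1
Op 4: best P0=NH3 P1=NH1
Op 5: best P0=NH3 P1=NH1
Op 6: best P0=NH3 P1=NH1
Op 7: best P0=NH3 P1=NH0
Op 8: best P0=NH3 P1=NH0
Op 9: best P0=NH3 P1=NH0
Op 10: best P0=NH3 P1=NH2

Answer: P0:NH3 P1:NH2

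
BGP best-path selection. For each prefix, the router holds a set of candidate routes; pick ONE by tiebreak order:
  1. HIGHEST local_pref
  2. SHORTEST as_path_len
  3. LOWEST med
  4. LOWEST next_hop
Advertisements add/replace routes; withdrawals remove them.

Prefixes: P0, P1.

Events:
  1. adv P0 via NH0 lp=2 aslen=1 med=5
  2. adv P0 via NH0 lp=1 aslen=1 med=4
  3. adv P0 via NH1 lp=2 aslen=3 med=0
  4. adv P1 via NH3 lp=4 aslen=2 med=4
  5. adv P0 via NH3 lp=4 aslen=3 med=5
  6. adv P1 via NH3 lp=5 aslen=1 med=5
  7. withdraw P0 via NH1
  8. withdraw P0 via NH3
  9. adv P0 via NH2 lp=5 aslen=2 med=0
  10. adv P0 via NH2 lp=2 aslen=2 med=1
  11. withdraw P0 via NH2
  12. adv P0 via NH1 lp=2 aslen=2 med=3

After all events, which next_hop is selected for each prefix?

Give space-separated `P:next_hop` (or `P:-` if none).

Op 1: best P0=NH0 P1=-
Op 2: best P0=NH0 P1=-
Op 3: best P0=NH1 P1=-
Op 4: best P0=NH1 P1=NH3
Op 5: best P0=NH3 P1=NH3
Op 6: best P0=NH3 P1=NH3
Op 7: best P0=NH3 P1=NH3
Op 8: best P0=NH0 P1=NH3
Op 9: best P0=NH2 P1=NH3
Op 10: best P0=NH2 P1=NH3
Op 11: best P0=NH0 P1=NH3
Op 12: best P0=NH1 P1=NH3

Answer: P0:NH1 P1:NH3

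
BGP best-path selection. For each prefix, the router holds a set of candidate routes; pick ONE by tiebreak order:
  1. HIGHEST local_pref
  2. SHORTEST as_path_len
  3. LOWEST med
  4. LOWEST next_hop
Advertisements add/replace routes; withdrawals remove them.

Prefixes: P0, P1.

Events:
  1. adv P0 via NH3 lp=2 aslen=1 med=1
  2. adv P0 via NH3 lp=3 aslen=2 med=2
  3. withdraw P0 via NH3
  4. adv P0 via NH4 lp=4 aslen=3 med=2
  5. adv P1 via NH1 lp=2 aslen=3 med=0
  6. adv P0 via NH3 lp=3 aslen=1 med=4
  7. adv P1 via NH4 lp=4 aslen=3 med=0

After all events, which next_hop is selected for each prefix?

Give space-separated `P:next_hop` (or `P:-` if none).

Op 1: best P0=NH3 P1=-
Op 2: best P0=NH3 P1=-
Op 3: best P0=- P1=-
Op 4: best P0=NH4 P1=-
Op 5: best P0=NH4 P1=NH1
Op 6: best P0=NH4 P1=NH1
Op 7: best P0=NH4 P1=NH4

Answer: P0:NH4 P1:NH4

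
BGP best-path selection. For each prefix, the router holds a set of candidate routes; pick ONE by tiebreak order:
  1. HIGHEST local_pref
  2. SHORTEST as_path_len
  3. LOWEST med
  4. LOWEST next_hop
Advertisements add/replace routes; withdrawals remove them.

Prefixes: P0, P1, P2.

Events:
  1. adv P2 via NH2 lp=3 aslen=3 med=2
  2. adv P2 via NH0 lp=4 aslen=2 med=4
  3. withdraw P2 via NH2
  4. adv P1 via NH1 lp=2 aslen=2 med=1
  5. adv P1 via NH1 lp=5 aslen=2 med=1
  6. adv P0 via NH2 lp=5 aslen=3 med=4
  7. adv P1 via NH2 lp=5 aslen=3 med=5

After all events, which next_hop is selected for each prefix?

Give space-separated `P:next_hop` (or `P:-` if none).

Answer: P0:NH2 P1:NH1 P2:NH0

Derivation:
Op 1: best P0=- P1=- P2=NH2
Op 2: best P0=- P1=- P2=NH0
Op 3: best P0=- P1=- P2=NH0
Op 4: best P0=- P1=NH1 P2=NH0
Op 5: best P0=- P1=NH1 P2=NH0
Op 6: best P0=NH2 P1=NH1 P2=NH0
Op 7: best P0=NH2 P1=NH1 P2=NH0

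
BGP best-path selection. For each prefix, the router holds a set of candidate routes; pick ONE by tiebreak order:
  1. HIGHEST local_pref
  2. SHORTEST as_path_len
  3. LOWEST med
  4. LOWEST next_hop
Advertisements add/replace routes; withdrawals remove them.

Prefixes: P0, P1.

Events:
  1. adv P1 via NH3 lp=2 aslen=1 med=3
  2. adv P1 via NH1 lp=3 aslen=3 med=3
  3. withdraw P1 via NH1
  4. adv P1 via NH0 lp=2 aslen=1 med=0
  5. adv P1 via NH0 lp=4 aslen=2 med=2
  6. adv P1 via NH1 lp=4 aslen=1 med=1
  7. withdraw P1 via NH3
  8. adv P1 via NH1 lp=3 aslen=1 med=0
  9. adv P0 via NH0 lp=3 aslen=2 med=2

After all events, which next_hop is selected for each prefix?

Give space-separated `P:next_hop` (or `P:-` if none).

Op 1: best P0=- P1=NH3
Op 2: best P0=- P1=NH1
Op 3: best P0=- P1=NH3
Op 4: best P0=- P1=NH0
Op 5: best P0=- P1=NH0
Op 6: best P0=- P1=NH1
Op 7: best P0=- P1=NH1
Op 8: best P0=- P1=NH0
Op 9: best P0=NH0 P1=NH0

Answer: P0:NH0 P1:NH0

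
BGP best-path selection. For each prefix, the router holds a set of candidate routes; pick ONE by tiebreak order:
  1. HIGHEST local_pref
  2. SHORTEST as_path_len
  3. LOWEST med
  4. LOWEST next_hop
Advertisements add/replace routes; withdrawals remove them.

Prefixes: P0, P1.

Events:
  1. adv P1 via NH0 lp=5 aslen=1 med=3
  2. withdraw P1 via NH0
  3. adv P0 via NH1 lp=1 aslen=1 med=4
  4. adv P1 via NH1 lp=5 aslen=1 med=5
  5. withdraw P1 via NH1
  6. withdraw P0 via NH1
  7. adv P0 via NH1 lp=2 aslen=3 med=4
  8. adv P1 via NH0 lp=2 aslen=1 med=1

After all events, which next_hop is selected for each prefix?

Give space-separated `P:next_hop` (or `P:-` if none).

Op 1: best P0=- P1=NH0
Op 2: best P0=- P1=-
Op 3: best P0=NH1 P1=-
Op 4: best P0=NH1 P1=NH1
Op 5: best P0=NH1 P1=-
Op 6: best P0=- P1=-
Op 7: best P0=NH1 P1=-
Op 8: best P0=NH1 P1=NH0

Answer: P0:NH1 P1:NH0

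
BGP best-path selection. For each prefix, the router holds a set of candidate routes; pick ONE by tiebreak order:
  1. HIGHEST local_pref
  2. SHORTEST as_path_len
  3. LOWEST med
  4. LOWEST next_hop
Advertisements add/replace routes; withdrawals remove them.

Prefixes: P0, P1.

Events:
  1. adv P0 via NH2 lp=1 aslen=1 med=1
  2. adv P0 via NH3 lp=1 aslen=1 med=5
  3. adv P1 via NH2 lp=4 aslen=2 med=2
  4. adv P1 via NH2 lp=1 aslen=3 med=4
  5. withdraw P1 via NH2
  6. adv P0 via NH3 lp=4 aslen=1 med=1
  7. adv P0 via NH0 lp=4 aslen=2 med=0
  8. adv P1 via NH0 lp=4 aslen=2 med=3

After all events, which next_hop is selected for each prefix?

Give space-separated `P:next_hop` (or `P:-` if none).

Op 1: best P0=NH2 P1=-
Op 2: best P0=NH2 P1=-
Op 3: best P0=NH2 P1=NH2
Op 4: best P0=NH2 P1=NH2
Op 5: best P0=NH2 P1=-
Op 6: best P0=NH3 P1=-
Op 7: best P0=NH3 P1=-
Op 8: best P0=NH3 P1=NH0

Answer: P0:NH3 P1:NH0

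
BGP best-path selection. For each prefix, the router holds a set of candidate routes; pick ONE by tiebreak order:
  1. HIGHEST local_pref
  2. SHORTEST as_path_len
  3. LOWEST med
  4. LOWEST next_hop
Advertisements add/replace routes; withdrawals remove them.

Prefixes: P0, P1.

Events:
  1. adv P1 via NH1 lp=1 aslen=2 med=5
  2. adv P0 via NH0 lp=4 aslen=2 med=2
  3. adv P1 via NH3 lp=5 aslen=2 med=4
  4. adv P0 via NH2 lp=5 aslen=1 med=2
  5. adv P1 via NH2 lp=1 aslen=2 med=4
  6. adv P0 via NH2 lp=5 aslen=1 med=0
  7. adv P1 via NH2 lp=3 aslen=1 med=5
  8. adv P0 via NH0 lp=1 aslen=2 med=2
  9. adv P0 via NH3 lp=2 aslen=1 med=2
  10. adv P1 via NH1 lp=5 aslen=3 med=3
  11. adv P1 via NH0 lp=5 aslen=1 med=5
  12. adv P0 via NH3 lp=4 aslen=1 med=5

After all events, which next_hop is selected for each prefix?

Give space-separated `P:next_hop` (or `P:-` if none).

Answer: P0:NH2 P1:NH0

Derivation:
Op 1: best P0=- P1=NH1
Op 2: best P0=NH0 P1=NH1
Op 3: best P0=NH0 P1=NH3
Op 4: best P0=NH2 P1=NH3
Op 5: best P0=NH2 P1=NH3
Op 6: best P0=NH2 P1=NH3
Op 7: best P0=NH2 P1=NH3
Op 8: best P0=NH2 P1=NH3
Op 9: best P0=NH2 P1=NH3
Op 10: best P0=NH2 P1=NH3
Op 11: best P0=NH2 P1=NH0
Op 12: best P0=NH2 P1=NH0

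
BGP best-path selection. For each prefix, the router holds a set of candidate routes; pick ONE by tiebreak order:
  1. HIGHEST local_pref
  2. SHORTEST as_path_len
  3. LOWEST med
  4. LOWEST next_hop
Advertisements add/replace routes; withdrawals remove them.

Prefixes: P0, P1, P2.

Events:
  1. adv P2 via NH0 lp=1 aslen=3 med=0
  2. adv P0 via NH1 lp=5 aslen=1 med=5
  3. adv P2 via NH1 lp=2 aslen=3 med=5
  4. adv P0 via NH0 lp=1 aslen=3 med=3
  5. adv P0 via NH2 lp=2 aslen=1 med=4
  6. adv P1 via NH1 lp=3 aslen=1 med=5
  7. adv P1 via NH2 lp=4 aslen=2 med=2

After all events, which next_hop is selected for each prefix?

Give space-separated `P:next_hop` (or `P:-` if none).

Answer: P0:NH1 P1:NH2 P2:NH1

Derivation:
Op 1: best P0=- P1=- P2=NH0
Op 2: best P0=NH1 P1=- P2=NH0
Op 3: best P0=NH1 P1=- P2=NH1
Op 4: best P0=NH1 P1=- P2=NH1
Op 5: best P0=NH1 P1=- P2=NH1
Op 6: best P0=NH1 P1=NH1 P2=NH1
Op 7: best P0=NH1 P1=NH2 P2=NH1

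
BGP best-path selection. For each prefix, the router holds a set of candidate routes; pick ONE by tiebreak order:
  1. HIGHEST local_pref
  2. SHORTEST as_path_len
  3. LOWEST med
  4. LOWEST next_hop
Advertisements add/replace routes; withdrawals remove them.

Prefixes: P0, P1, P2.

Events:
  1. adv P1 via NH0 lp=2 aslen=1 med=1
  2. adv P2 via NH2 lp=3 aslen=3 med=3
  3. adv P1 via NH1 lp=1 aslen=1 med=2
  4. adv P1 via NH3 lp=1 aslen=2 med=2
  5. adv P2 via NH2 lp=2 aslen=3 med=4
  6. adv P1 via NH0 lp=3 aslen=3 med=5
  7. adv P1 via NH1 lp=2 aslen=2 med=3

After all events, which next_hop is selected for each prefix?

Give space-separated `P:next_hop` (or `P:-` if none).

Answer: P0:- P1:NH0 P2:NH2

Derivation:
Op 1: best P0=- P1=NH0 P2=-
Op 2: best P0=- P1=NH0 P2=NH2
Op 3: best P0=- P1=NH0 P2=NH2
Op 4: best P0=- P1=NH0 P2=NH2
Op 5: best P0=- P1=NH0 P2=NH2
Op 6: best P0=- P1=NH0 P2=NH2
Op 7: best P0=- P1=NH0 P2=NH2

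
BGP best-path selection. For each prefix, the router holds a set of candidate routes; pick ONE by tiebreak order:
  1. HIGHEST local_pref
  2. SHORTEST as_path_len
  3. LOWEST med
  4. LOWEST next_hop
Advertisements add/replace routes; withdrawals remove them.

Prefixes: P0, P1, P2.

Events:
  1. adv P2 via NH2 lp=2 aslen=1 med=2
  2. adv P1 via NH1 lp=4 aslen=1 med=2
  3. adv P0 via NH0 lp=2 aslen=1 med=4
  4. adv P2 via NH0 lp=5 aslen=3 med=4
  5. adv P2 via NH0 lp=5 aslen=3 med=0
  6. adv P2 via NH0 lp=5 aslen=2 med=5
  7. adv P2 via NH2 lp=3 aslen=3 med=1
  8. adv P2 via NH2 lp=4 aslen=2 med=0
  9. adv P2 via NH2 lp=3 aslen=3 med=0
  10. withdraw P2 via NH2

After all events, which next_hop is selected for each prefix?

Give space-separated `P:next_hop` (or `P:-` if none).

Op 1: best P0=- P1=- P2=NH2
Op 2: best P0=- P1=NH1 P2=NH2
Op 3: best P0=NH0 P1=NH1 P2=NH2
Op 4: best P0=NH0 P1=NH1 P2=NH0
Op 5: best P0=NH0 P1=NH1 P2=NH0
Op 6: best P0=NH0 P1=NH1 P2=NH0
Op 7: best P0=NH0 P1=NH1 P2=NH0
Op 8: best P0=NH0 P1=NH1 P2=NH0
Op 9: best P0=NH0 P1=NH1 P2=NH0
Op 10: best P0=NH0 P1=NH1 P2=NH0

Answer: P0:NH0 P1:NH1 P2:NH0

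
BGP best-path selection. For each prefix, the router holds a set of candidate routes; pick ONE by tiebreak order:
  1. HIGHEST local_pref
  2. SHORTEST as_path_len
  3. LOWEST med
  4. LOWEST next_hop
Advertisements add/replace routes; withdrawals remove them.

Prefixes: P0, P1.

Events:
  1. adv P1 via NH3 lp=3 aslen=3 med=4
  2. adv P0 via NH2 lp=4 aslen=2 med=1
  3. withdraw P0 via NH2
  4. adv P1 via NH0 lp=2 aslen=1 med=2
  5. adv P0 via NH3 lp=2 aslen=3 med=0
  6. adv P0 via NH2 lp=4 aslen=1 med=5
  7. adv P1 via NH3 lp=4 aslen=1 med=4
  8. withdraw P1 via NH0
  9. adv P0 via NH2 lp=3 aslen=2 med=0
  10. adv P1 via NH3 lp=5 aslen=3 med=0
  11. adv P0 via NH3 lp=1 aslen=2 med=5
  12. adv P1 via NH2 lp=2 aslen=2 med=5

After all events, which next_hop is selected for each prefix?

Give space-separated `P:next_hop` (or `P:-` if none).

Op 1: best P0=- P1=NH3
Op 2: best P0=NH2 P1=NH3
Op 3: best P0=- P1=NH3
Op 4: best P0=- P1=NH3
Op 5: best P0=NH3 P1=NH3
Op 6: best P0=NH2 P1=NH3
Op 7: best P0=NH2 P1=NH3
Op 8: best P0=NH2 P1=NH3
Op 9: best P0=NH2 P1=NH3
Op 10: best P0=NH2 P1=NH3
Op 11: best P0=NH2 P1=NH3
Op 12: best P0=NH2 P1=NH3

Answer: P0:NH2 P1:NH3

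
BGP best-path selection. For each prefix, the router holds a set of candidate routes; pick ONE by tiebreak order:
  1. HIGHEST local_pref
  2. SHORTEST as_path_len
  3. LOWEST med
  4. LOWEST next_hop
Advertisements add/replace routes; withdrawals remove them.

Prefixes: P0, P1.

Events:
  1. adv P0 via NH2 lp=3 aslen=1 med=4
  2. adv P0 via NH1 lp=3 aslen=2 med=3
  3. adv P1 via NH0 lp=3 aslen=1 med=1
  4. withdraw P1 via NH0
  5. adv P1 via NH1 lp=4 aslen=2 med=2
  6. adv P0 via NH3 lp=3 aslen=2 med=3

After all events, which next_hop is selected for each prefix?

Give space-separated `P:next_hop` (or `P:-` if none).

Op 1: best P0=NH2 P1=-
Op 2: best P0=NH2 P1=-
Op 3: best P0=NH2 P1=NH0
Op 4: best P0=NH2 P1=-
Op 5: best P0=NH2 P1=NH1
Op 6: best P0=NH2 P1=NH1

Answer: P0:NH2 P1:NH1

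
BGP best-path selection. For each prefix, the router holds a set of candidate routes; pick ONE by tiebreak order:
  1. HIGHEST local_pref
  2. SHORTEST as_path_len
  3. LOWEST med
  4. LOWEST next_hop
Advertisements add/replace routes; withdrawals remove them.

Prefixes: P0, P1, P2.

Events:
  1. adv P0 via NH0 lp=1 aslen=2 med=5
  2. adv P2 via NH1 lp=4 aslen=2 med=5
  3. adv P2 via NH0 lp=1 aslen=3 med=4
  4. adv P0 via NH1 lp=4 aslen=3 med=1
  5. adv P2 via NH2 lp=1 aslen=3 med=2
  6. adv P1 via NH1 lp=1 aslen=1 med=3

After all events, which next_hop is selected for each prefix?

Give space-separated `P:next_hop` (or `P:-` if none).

Op 1: best P0=NH0 P1=- P2=-
Op 2: best P0=NH0 P1=- P2=NH1
Op 3: best P0=NH0 P1=- P2=NH1
Op 4: best P0=NH1 P1=- P2=NH1
Op 5: best P0=NH1 P1=- P2=NH1
Op 6: best P0=NH1 P1=NH1 P2=NH1

Answer: P0:NH1 P1:NH1 P2:NH1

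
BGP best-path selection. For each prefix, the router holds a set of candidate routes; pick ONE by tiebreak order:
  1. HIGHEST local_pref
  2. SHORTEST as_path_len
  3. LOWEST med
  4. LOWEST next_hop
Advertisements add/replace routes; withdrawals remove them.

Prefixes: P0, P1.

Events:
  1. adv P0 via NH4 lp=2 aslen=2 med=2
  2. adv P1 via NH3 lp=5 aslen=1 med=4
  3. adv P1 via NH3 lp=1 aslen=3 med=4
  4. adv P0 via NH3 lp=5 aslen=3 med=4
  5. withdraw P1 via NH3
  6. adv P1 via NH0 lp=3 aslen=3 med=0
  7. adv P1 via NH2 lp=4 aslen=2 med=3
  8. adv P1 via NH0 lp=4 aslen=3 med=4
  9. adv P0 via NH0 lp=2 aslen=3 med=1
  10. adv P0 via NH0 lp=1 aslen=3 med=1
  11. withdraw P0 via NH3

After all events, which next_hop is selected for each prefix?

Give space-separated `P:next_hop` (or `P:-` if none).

Op 1: best P0=NH4 P1=-
Op 2: best P0=NH4 P1=NH3
Op 3: best P0=NH4 P1=NH3
Op 4: best P0=NH3 P1=NH3
Op 5: best P0=NH3 P1=-
Op 6: best P0=NH3 P1=NH0
Op 7: best P0=NH3 P1=NH2
Op 8: best P0=NH3 P1=NH2
Op 9: best P0=NH3 P1=NH2
Op 10: best P0=NH3 P1=NH2
Op 11: best P0=NH4 P1=NH2

Answer: P0:NH4 P1:NH2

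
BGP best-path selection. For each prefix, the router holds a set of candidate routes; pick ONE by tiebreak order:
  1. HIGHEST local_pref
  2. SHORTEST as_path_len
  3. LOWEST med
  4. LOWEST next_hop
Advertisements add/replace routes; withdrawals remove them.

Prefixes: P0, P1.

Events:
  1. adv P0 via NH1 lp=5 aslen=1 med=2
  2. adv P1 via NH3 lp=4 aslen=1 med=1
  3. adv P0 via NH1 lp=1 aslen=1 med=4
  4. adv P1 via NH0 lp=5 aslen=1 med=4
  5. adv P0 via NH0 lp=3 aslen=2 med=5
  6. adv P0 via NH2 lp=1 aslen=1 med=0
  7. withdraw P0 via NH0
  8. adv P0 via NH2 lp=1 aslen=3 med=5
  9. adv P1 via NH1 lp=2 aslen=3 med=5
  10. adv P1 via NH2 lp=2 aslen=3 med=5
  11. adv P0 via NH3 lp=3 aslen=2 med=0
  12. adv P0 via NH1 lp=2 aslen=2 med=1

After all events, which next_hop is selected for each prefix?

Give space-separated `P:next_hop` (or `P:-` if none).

Op 1: best P0=NH1 P1=-
Op 2: best P0=NH1 P1=NH3
Op 3: best P0=NH1 P1=NH3
Op 4: best P0=NH1 P1=NH0
Op 5: best P0=NH0 P1=NH0
Op 6: best P0=NH0 P1=NH0
Op 7: best P0=NH2 P1=NH0
Op 8: best P0=NH1 P1=NH0
Op 9: best P0=NH1 P1=NH0
Op 10: best P0=NH1 P1=NH0
Op 11: best P0=NH3 P1=NH0
Op 12: best P0=NH3 P1=NH0

Answer: P0:NH3 P1:NH0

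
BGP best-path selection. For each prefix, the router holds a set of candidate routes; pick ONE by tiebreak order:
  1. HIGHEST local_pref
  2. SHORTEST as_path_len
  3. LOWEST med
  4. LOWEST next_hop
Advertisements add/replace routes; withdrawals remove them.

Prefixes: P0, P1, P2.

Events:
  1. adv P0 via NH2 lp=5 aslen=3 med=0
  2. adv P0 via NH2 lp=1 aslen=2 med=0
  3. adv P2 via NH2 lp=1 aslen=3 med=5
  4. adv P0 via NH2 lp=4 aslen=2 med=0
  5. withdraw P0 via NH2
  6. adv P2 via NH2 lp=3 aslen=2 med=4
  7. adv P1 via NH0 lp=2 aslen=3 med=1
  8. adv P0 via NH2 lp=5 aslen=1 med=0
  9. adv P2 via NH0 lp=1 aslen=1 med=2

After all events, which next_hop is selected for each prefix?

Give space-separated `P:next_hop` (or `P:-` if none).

Op 1: best P0=NH2 P1=- P2=-
Op 2: best P0=NH2 P1=- P2=-
Op 3: best P0=NH2 P1=- P2=NH2
Op 4: best P0=NH2 P1=- P2=NH2
Op 5: best P0=- P1=- P2=NH2
Op 6: best P0=- P1=- P2=NH2
Op 7: best P0=- P1=NH0 P2=NH2
Op 8: best P0=NH2 P1=NH0 P2=NH2
Op 9: best P0=NH2 P1=NH0 P2=NH2

Answer: P0:NH2 P1:NH0 P2:NH2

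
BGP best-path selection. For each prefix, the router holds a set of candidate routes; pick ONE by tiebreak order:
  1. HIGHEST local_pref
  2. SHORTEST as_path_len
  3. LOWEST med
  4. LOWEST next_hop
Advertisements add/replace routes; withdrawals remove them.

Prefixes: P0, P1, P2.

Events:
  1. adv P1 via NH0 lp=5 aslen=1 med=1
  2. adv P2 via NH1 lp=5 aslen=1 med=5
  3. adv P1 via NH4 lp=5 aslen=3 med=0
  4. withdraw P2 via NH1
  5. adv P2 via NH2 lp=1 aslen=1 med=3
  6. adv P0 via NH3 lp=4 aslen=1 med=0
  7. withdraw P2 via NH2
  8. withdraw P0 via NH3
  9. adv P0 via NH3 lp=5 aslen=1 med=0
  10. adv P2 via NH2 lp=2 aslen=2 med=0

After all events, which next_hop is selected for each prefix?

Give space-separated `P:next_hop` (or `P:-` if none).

Op 1: best P0=- P1=NH0 P2=-
Op 2: best P0=- P1=NH0 P2=NH1
Op 3: best P0=- P1=NH0 P2=NH1
Op 4: best P0=- P1=NH0 P2=-
Op 5: best P0=- P1=NH0 P2=NH2
Op 6: best P0=NH3 P1=NH0 P2=NH2
Op 7: best P0=NH3 P1=NH0 P2=-
Op 8: best P0=- P1=NH0 P2=-
Op 9: best P0=NH3 P1=NH0 P2=-
Op 10: best P0=NH3 P1=NH0 P2=NH2

Answer: P0:NH3 P1:NH0 P2:NH2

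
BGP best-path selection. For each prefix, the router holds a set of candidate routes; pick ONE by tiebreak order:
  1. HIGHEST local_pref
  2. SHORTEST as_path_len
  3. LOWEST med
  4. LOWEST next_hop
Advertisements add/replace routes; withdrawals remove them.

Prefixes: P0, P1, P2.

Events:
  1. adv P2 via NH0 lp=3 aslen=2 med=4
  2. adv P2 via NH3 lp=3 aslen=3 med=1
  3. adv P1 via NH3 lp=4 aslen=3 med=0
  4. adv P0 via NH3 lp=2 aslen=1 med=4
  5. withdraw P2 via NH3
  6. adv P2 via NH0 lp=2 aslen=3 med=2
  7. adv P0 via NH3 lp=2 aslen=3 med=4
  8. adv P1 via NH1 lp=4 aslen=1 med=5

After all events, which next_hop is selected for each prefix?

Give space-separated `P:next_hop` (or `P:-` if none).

Answer: P0:NH3 P1:NH1 P2:NH0

Derivation:
Op 1: best P0=- P1=- P2=NH0
Op 2: best P0=- P1=- P2=NH0
Op 3: best P0=- P1=NH3 P2=NH0
Op 4: best P0=NH3 P1=NH3 P2=NH0
Op 5: best P0=NH3 P1=NH3 P2=NH0
Op 6: best P0=NH3 P1=NH3 P2=NH0
Op 7: best P0=NH3 P1=NH3 P2=NH0
Op 8: best P0=NH3 P1=NH1 P2=NH0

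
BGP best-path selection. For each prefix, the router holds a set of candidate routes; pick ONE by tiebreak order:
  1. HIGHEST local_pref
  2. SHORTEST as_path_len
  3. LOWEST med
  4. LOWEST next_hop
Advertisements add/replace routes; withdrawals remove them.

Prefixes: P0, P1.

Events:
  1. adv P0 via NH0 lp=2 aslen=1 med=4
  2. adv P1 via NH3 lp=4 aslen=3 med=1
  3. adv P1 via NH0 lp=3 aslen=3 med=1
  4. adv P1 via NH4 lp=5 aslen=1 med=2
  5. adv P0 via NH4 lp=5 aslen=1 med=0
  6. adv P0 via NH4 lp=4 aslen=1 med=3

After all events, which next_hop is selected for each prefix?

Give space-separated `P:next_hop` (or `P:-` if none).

Op 1: best P0=NH0 P1=-
Op 2: best P0=NH0 P1=NH3
Op 3: best P0=NH0 P1=NH3
Op 4: best P0=NH0 P1=NH4
Op 5: best P0=NH4 P1=NH4
Op 6: best P0=NH4 P1=NH4

Answer: P0:NH4 P1:NH4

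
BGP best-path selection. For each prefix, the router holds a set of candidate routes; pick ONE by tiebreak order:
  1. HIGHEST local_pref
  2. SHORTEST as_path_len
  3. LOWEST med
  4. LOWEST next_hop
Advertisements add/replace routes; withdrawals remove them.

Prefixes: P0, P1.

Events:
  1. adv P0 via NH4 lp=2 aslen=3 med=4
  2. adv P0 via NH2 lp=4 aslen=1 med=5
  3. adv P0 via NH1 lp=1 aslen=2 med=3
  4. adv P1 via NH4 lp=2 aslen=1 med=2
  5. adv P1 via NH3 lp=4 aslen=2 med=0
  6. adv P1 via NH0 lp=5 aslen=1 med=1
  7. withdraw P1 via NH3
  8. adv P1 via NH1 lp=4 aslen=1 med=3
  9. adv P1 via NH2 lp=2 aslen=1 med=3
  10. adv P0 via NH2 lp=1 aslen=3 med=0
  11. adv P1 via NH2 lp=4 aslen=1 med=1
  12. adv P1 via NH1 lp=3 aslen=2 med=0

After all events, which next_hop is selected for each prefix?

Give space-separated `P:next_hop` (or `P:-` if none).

Answer: P0:NH4 P1:NH0

Derivation:
Op 1: best P0=NH4 P1=-
Op 2: best P0=NH2 P1=-
Op 3: best P0=NH2 P1=-
Op 4: best P0=NH2 P1=NH4
Op 5: best P0=NH2 P1=NH3
Op 6: best P0=NH2 P1=NH0
Op 7: best P0=NH2 P1=NH0
Op 8: best P0=NH2 P1=NH0
Op 9: best P0=NH2 P1=NH0
Op 10: best P0=NH4 P1=NH0
Op 11: best P0=NH4 P1=NH0
Op 12: best P0=NH4 P1=NH0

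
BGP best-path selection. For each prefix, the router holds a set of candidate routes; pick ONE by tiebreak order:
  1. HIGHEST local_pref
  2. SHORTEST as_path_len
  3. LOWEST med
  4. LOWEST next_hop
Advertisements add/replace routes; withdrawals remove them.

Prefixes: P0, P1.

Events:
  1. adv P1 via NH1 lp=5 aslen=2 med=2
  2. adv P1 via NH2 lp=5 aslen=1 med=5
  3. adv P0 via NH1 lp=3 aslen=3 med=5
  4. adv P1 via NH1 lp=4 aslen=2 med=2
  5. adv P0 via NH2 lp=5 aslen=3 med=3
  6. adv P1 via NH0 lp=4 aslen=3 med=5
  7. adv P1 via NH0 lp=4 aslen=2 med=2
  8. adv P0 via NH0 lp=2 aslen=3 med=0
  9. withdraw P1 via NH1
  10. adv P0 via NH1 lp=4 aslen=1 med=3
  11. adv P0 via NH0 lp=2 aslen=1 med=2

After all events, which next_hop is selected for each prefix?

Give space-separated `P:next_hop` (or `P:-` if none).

Op 1: best P0=- P1=NH1
Op 2: best P0=- P1=NH2
Op 3: best P0=NH1 P1=NH2
Op 4: best P0=NH1 P1=NH2
Op 5: best P0=NH2 P1=NH2
Op 6: best P0=NH2 P1=NH2
Op 7: best P0=NH2 P1=NH2
Op 8: best P0=NH2 P1=NH2
Op 9: best P0=NH2 P1=NH2
Op 10: best P0=NH2 P1=NH2
Op 11: best P0=NH2 P1=NH2

Answer: P0:NH2 P1:NH2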